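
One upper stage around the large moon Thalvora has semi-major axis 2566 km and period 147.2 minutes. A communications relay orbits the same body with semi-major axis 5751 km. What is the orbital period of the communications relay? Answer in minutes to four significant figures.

T₂ ≈ 493.9 minutes

Kepler's third law: T² ∝ a³, so T₂ = T₁ (a₂/a₁)^(3/2).
a₂/a₁ = 2.241, (a₂/a₁)^(3/2) = 3.355.
T₂ = 147.2 × 3.355 = 493.9 minutes.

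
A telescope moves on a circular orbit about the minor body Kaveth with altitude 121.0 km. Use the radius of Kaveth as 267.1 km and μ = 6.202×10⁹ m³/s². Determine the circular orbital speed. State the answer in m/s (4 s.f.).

r = 267.1 + 121.0 = 388.10 km = 3.8810×10⁵ m.
For a circular orbit v = √(μ/r) = √(6.202×10⁹ / 3.881×10⁵) = √(1.598×10⁴) = 126.4 m/s.

v ≈ 126.4 m/s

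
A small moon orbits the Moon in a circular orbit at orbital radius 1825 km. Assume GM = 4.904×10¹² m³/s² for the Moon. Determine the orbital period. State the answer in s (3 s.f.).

T ≈ 7000 s

r = 1825 km = 1.825×10⁶ m.
Kepler's third law: T = 2π√(r³/μ) = 2π√((1.825×10⁶)³ / 4.904×10¹²).
r³/μ = 1.239×10⁶ s², so T = 2π × 1.113×10³ = 6.995×10³ s.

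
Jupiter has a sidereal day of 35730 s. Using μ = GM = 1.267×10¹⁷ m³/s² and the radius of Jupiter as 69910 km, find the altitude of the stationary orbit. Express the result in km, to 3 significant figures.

h_sync ≈ 90100 km

A synchronous orbit has period T, so by Kepler's third law a = (μT²/4π²)^(1/3).
μT²/4π² = 1.267×10¹⁷ × (3.573×10⁴)² / 39.48 = 4.097×10²⁴ m³.
a = 1.600×10⁸ m = 1.6002×10⁵ km.
Altitude h = a − R = 1.6002×10⁵ − 69910 = 90105 km.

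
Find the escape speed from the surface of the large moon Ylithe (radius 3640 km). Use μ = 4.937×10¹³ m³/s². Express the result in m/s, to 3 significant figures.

v_esc ≈ 5210 m/s

r = R = 3.640×10⁶ m.
Escape speed v_esc = √(2μ/r) = √(2 × 4.937×10¹³ / 3.640×10⁶) = √(2.713×10⁷) = 5208 m/s.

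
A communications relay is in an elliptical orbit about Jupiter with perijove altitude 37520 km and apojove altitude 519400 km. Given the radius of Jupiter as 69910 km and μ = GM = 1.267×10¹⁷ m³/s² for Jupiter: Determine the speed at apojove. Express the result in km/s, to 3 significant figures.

r_p = 69910 + 37520 = 107430 km = 1.0743×10⁸ m.
r_a = 69910 + 519400 = 589310 km = 5.8931×10⁸ m.
Semi-major axis a = (r_p + r_a)/2 = 3.4837×10⁵ km = 3.484×10⁸ m.
Vis-viva: v² = μ(2/r − 1/a) = 1.267×10¹⁷ × (3.394×10⁻⁹ − 2.871×10⁻⁹) = 6.630×10⁷ m²/s².
v = 8143 m/s = 8.143 km/s.

v ≈ 8.14 km/s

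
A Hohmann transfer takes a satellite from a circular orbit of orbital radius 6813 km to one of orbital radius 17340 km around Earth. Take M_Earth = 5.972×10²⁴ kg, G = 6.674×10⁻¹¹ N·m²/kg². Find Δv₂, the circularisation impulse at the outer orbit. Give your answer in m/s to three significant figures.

μ = GM = 6.674×10⁻¹¹ × 5.972×10²⁴ = 3.986×10¹⁴ m³/s².
r₁ = 6813 km = 6.813×10⁶ m.
r₂ = 17340 km = 1.734×10⁷ m.
Transfer ellipse a_t = (r₁ + r₂)/2 = 1.208×10⁷ m.
At r₁: circular v_c1 = √(μ/r₁) = 7649 m/s; transfer-perigee v_p = √[μ(2/r₁ − 1/a_t)] = 9165 m/s.
At r₂: circular v_c2 = √(μ/r₂) = 4794 m/s; transfer-apogee v_a = √[μ(2/r₂ − 1/a_t)] = 3601 m/s.
Δv₂ = v_c2 − v_a = 1193 m/s.

Δv ≈ 1190 m/s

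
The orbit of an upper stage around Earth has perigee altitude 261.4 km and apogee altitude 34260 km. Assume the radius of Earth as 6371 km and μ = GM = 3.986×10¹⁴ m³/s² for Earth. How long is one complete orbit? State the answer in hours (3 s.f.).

T ≈ 10.0 hours

r_p = 6371 + 261.4 = 6632.4 km = 6.6324×10⁶ m.
r_a = 6371 + 34260 = 40631 km = 4.0631×10⁷ m.
Semi-major axis a = (r_p + r_a)/2 = (6632.4 + 40631)/2 = 23632 km = 2.363×10⁷ m.
By Kepler's third law T = 2π√(a³/μ) = 2π × 5.754×10³ = 3.615×10⁴ s.
= 10.04 hours.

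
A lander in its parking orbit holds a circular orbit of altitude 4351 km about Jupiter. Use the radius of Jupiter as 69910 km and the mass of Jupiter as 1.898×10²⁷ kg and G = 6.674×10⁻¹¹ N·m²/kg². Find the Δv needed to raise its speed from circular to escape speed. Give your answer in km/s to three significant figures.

μ = GM = 6.674×10⁻¹¹ × 1.898×10²⁷ = 1.267×10¹⁷ m³/s².
r = 69910 + 4351 = 74261 km = 7.4261×10⁷ m.
Circular speed v_c = √(μ/r) = 41300 m/s.
Escape speed v_esc = √(2μ/r) = √2 × v_c = 58410 m/s.
Δv = v_esc − v_c = 17110 m/s = 17.11 km/s.

Δv ≈ 17.1 km/s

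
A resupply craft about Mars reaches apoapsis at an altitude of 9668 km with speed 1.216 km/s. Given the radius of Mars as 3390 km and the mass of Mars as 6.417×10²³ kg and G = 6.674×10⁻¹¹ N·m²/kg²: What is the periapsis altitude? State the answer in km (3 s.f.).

periapsis altitude ≈ 410 km

μ = GM = 6.674×10⁻¹¹ × 6.417×10²³ = 4.283×10¹³ m³/s².
r_a = 3390 + 9668 = 13058 km = 1.306×10⁷ m.
Specific energy ε = v²/2 − μ/r = -2.540×10⁶ J/kg, so a = −μ/(2ε) = 8.429×10⁶ m.
The apsides satisfy r_p + r_a = 2a, so the periapsis radius is 2a − r_a = 3.800×10⁶ m = 3800.2 km.
Periapsis altitude = 3800.2 − 3390 = 410.20 km.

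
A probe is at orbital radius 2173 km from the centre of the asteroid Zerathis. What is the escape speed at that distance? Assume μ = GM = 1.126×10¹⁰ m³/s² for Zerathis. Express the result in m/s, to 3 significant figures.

r = 2173 km = 2.173×10⁶ m.
Escape speed v_esc = √(2μ/r) = √(2 × 1.126×10¹⁰ / 2.173×10⁶) = √(1.036×10⁴) = 101.8 m/s.

v_esc ≈ 102 m/s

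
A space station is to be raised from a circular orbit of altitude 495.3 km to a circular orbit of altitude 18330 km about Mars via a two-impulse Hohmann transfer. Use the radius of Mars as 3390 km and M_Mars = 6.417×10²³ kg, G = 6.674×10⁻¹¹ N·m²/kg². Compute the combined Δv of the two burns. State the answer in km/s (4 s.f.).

μ = GM = 6.674×10⁻¹¹ × 6.417×10²³ = 4.283×10¹³ m³/s².
r₁ = 3390 + 495.3 = 3885.3 km = 3.8853×10⁶ m.
r₂ = 3390 + 18330 = 21720 km = 2.1720×10⁷ m.
Transfer ellipse a_t = (r₁ + r₂)/2 = 1.280×10⁷ m.
At r₁: circular v_c1 = √(μ/r₁) = 3320 m/s; transfer-periapsis v_p = √[μ(2/r₁ − 1/a_t)] = 4324 m/s.
Δv₁ = v_p − v_c1 = 1004 m/s.
At r₂: circular v_c2 = √(μ/r₂) = 1404 m/s; transfer-apoapsis v_a = √[μ(2/r₂ − 1/a_t)] = 773.6 m/s.
Δv₂ = v_c2 − v_a = 630.6 m/s.
Total Δv = Δv₁ + Δv₂ = 1635 m/s = 1.635 km/s.

Δv_total ≈ 1.635 km/s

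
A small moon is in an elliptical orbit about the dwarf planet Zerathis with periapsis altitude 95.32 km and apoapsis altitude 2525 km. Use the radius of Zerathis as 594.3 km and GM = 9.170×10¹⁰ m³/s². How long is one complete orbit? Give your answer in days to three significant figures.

T ≈ 0.631 days

r_p = 594.3 + 95.32 = 689.62 km = 6.8962×10⁵ m.
r_a = 594.3 + 2525 = 3119.3 km = 3.1193×10⁶ m.
Semi-major axis a = (r_p + r_a)/2 = (689.62 + 3119.3)/2 = 1904.5 km = 1.904×10⁶ m.
By Kepler's third law T = 2π√(a³/μ) = 2π × 8.679×10³ = 5.453×10⁴ s.
= 0.6312 days.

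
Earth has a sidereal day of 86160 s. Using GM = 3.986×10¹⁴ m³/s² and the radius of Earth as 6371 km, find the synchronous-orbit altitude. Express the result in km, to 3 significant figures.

h_sync ≈ 35800 km

A synchronous orbit has period T, so by Kepler's third law a = (μT²/4π²)^(1/3).
μT²/4π² = 3.986×10¹⁴ × (8.616×10⁴)² / 39.48 = 7.495×10²² m³.
a = 4.216×10⁷ m = 42163 km.
Altitude h = a − R = 42163 − 6371 = 35792 km.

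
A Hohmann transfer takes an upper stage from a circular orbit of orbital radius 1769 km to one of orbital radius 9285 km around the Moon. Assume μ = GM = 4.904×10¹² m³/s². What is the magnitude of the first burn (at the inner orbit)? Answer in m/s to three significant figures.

r₁ = 1769 km = 1.769×10⁶ m.
r₂ = 9285 km = 9.285×10⁶ m.
Transfer ellipse a_t = (r₁ + r₂)/2 = 5.527×10⁶ m.
At r₁: circular v_c1 = √(μ/r₁) = 1665 m/s; transfer-perilune v_p = √[μ(2/r₁ − 1/a_t)] = 2158 m/s.
Δv₁ = v_p − v_c1 = 493.0 m/s.

Δv ≈ 493 m/s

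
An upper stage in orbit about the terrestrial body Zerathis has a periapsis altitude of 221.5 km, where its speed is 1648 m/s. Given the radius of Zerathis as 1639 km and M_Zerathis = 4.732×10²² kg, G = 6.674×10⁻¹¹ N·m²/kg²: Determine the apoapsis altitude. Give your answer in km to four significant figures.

μ = GM = 6.674×10⁻¹¹ × 4.732×10²² = 3.158×10¹² m³/s².
r_p = 1639 + 221.5 = 1860.5 km = 1.860×10⁶ m.
Specific energy ε = v²/2 − μ/r = -3.395×10⁵ J/kg, so a = −μ/(2ε) = 4.651×10⁶ m.
The apsides satisfy r_p + r_a = 2a, so the apoapsis radius is 2a − r_p = 7.441×10⁶ m = 7441.4 km.
Apoapsis altitude = 7441.4 − 1639 = 5802.4 km.

apoapsis altitude ≈ 5802 km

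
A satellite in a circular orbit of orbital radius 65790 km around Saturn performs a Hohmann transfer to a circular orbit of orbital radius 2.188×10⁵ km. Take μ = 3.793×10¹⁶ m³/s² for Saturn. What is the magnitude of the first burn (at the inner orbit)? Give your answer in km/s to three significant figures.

r₁ = 65790 km = 6.579×10⁷ m.
r₂ = 2.188×10⁵ km = 2.188×10⁸ m.
Transfer ellipse a_t = (r₁ + r₂)/2 = 1.423×10⁸ m.
At r₁: circular v_c1 = √(μ/r₁) = 24010 m/s; transfer-perikrone v_p = √[μ(2/r₁ − 1/a_t)] = 29770 m/s.
Δv₁ = v_p − v_c1 = 5763 m/s.
= 5.763 km/s.

Δv ≈ 5.76 km/s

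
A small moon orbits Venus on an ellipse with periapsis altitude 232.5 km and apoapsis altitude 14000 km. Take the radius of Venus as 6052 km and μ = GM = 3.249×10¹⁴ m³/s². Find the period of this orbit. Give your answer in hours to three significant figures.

T ≈ 4.63 hours

r_p = 6052 + 232.5 = 6284.5 km = 6.2845×10⁶ m.
r_a = 6052 + 14000 = 20052 km = 2.0052×10⁷ m.
Semi-major axis a = (r_p + r_a)/2 = (6284.5 + 20052)/2 = 13168 km = 1.317×10⁷ m.
By Kepler's third law T = 2π√(a³/μ) = 2π × 2.651×10³ = 1.666×10⁴ s.
= 4.627 hours.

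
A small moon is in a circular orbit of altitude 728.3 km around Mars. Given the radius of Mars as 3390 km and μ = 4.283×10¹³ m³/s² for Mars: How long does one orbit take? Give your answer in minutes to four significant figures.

T ≈ 133.7 minutes

r = 3390 + 728.3 = 4118.3 km = 4.1183×10⁶ m.
Kepler's third law: T = 2π√(r³/μ) = 2π√((4.118×10⁶)³ / 4.283×10¹³).
r³/μ = 1.631×10⁶ s², so T = 2π × 1.277×10³ = 8.024×10³ s.
Converting: 8.024×10³ s ÷ 60.00 = 133.7 minutes.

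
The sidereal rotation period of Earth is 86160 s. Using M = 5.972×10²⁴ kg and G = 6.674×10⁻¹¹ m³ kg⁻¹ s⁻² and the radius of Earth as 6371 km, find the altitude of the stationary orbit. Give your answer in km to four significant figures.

μ = GM = 6.674×10⁻¹¹ × 5.972×10²⁴ = 3.986×10¹⁴ m³/s².
A synchronous orbit has period T, so by Kepler's third law a = (μT²/4π²)^(1/3).
μT²/4π² = 3.986×10¹⁴ × (8.616×10⁴)² / 39.48 = 7.495×10²² m³.
a = 4.216×10⁷ m = 42162 km.
Altitude h = a − R = 42162 − 6371 = 35791 km.

h_sync ≈ 35790 km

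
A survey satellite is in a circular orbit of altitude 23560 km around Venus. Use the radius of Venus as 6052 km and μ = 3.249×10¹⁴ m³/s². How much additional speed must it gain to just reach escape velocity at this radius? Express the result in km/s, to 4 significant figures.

r = 6052 + 23560 = 29612 km = 2.9612×10⁷ m.
Circular speed v_c = √(μ/r) = 3312 m/s.
Escape speed v_esc = √(2μ/r) = √2 × v_c = 4684 m/s.
Δv = v_esc − v_c = 1372 m/s = 1.372 km/s.

Δv ≈ 1.372 km/s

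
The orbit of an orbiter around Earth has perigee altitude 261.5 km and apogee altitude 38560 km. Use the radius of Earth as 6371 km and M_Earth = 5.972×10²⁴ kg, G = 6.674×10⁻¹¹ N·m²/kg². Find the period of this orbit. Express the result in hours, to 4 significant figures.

μ = GM = 6.674×10⁻¹¹ × 5.972×10²⁴ = 3.986×10¹⁴ m³/s².
r_p = 6371 + 261.5 = 6632.5 km = 6.6325×10⁶ m.
r_a = 6371 + 38560 = 44931 km = 4.4931×10⁷ m.
Semi-major axis a = (r_p + r_a)/2 = (6632.5 + 44931)/2 = 25782 km = 2.578×10⁷ m.
By Kepler's third law T = 2π√(a³/μ) = 2π × 6.557×10³ = 4.120×10⁴ s.
= 11.44 hours.

T ≈ 11.44 hours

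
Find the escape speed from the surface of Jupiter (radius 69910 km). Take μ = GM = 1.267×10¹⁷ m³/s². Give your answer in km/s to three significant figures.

v_esc ≈ 60.2 km/s

r = R = 6.991×10⁷ m.
Escape speed v_esc = √(2μ/r) = √(2 × 1.267×10¹⁷ / 6.991×10⁷) = √(3.625×10⁹) = 60210 m/s.
= 60.21 km/s.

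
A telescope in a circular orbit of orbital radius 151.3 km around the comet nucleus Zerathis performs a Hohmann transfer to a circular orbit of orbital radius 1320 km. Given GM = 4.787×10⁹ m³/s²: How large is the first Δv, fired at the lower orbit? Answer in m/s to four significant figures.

r₁ = 151.3 km = 1.513×10⁵ m.
r₂ = 1320 km = 1.320×10⁶ m.
Transfer ellipse a_t = (r₁ + r₂)/2 = 7.356×10⁵ m.
At r₁: circular v_c1 = √(μ/r₁) = 177.9 m/s; transfer-periapsis v_p = √[μ(2/r₁ − 1/a_t)] = 238.3 m/s.
Δv₁ = v_p − v_c1 = 60.39 m/s.

Δv ≈ 60.39 m/s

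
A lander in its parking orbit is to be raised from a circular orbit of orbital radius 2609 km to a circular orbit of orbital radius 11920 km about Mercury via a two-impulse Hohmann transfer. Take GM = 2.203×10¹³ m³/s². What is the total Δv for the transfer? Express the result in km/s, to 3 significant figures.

Δv_total ≈ 1.36 km/s

r₁ = 2609 km = 2.609×10⁶ m.
r₂ = 11920 km = 1.192×10⁷ m.
Transfer ellipse a_t = (r₁ + r₂)/2 = 7.264×10⁶ m.
At r₁: circular v_c1 = √(μ/r₁) = 2906 m/s; transfer-periherm v_p = √[μ(2/r₁ − 1/a_t)] = 3722 m/s.
Δv₁ = v_p − v_c1 = 816.4 m/s.
At r₂: circular v_c2 = √(μ/r₂) = 1359 m/s; transfer-apoherm v_a = √[μ(2/r₂ − 1/a_t)] = 814.7 m/s.
Δv₂ = v_c2 − v_a = 544.8 m/s.
Total Δv = Δv₁ + Δv₂ = 1361 m/s = 1.361 km/s.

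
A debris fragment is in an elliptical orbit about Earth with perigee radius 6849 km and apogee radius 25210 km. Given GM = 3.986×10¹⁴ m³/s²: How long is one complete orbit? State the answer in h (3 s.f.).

Semi-major axis a = (r_p + r_a)/2 = (6849.0 + 25210)/2 = 16030 km = 1.603×10⁷ m.
By Kepler's third law T = 2π√(a³/μ) = 2π × 3.214×10³ = 2.020×10⁴ s.
= 5.610 h.

T ≈ 5.61 h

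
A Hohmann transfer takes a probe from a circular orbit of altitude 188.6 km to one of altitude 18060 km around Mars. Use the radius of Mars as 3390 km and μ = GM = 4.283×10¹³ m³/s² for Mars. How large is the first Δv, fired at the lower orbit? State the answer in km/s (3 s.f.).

r₁ = 3390 + 188.6 = 3578.6 km = 3.5786×10⁶ m.
r₂ = 3390 + 18060 = 21450 km = 2.1450×10⁷ m.
Transfer ellipse a_t = (r₁ + r₂)/2 = 1.251×10⁷ m.
At r₁: circular v_c1 = √(μ/r₁) = 3460 m/s; transfer-periapsis v_p = √[μ(2/r₁ − 1/a_t)] = 4529 m/s.
Δv₁ = v_p − v_c1 = 1070 m/s.
= 1.070 km/s.

Δv ≈ 1.07 km/s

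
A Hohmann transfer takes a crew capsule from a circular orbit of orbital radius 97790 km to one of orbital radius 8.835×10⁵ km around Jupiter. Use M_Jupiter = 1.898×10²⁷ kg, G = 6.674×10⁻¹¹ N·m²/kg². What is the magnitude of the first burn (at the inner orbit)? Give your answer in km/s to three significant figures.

Δv ≈ 12.3 km/s

μ = GM = 6.674×10⁻¹¹ × 1.898×10²⁷ = 1.267×10¹⁷ m³/s².
r₁ = 97790 km = 9.779×10⁷ m.
r₂ = 8.835×10⁵ km = 8.835×10⁸ m.
Transfer ellipse a_t = (r₁ + r₂)/2 = 4.906×10⁸ m.
At r₁: circular v_c1 = √(μ/r₁) = 35990 m/s; transfer-perijove v_p = √[μ(2/r₁ − 1/a_t)] = 48300 m/s.
Δv₁ = v_p − v_c1 = 12310 m/s.
= 12.31 km/s.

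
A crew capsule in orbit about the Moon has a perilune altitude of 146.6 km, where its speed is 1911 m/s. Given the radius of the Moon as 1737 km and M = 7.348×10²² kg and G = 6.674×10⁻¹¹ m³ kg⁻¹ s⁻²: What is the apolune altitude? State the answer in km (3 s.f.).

μ = GM = 6.674×10⁻¹¹ × 7.348×10²² = 4.904×10¹² m³/s².
r_p = 1737 + 146.6 = 1883.6 km = 1.884×10⁶ m.
Specific energy ε = v²/2 − μ/r = -7.776×10⁵ J/kg, so a = −μ/(2ε) = 3.153×10⁶ m.
The apsides satisfy r_p + r_a = 2a, so the apolune radius is 2a − r_p = 4.423×10⁶ m = 4423.1 km.
Apolune altitude = 4423.1 − 1737 = 2686.1 km.

apolune altitude ≈ 2690 km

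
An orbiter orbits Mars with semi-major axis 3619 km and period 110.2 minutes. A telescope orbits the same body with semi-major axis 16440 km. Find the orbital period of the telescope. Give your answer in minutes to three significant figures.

T₂ ≈ 1070 minutes

Kepler's third law: T² ∝ a³, so T₂ = T₁ (a₂/a₁)^(3/2).
a₂/a₁ = 4.543, (a₂/a₁)^(3/2) = 9.682.
T₂ = 110.2 × 9.682 = 1067 minutes.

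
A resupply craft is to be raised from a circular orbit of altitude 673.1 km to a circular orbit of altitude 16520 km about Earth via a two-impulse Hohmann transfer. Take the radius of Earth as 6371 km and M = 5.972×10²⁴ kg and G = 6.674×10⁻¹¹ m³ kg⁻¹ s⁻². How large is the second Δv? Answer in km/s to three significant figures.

Δv ≈ 1.31 km/s

μ = GM = 6.674×10⁻¹¹ × 5.972×10²⁴ = 3.986×10¹⁴ m³/s².
r₁ = 6371 + 673.1 = 7044.1 km = 7.0441×10⁶ m.
r₂ = 6371 + 16520 = 22891 km = 2.2891×10⁷ m.
Transfer ellipse a_t = (r₁ + r₂)/2 = 1.497×10⁷ m.
At r₁: circular v_c1 = √(μ/r₁) = 7522 m/s; transfer-perigee v_p = √[μ(2/r₁ − 1/a_t)] = 9302 m/s.
At r₂: circular v_c2 = √(μ/r₂) = 4173 m/s; transfer-apogee v_a = √[μ(2/r₂ − 1/a_t)] = 2863 m/s.
Δv₂ = v_c2 − v_a = 1310 m/s.
= 1.310 km/s.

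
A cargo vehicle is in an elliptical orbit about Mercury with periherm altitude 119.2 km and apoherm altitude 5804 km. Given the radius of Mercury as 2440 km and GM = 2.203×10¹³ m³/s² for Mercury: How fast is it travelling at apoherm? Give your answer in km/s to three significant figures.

r_p = 2440 + 119.2 = 2559.2 km = 2.5592×10⁶ m.
r_a = 2440 + 5804 = 8244.0 km = 8.2440×10⁶ m.
Semi-major axis a = (r_p + r_a)/2 = 5401.6 km = 5.402×10⁶ m.
Vis-viva: v² = μ(2/r − 1/a) = 2.203×10¹³ × (2.426×10⁻⁷ − 1.851×10⁻⁷) = 1.266×10⁶ m²/s².
v = 1125 m/s = 1.125 km/s.

v ≈ 1.13 km/s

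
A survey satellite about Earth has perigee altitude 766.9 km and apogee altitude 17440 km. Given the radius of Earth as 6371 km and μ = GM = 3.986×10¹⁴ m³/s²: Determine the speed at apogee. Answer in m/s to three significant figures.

v ≈ 2780 m/s

r_p = 6371 + 766.9 = 7137.9 km = 7.1379×10⁶ m.
r_a = 6371 + 17440 = 23811 km = 2.3811×10⁷ m.
Semi-major axis a = (r_p + r_a)/2 = 15474 km = 1.547×10⁷ m.
Vis-viva: v² = μ(2/r − 1/a) = 3.986×10¹⁴ × (8.399×10⁻⁸ − 6.462×10⁻⁸) = 7.722×10⁶ m²/s².
v = 2779 m/s.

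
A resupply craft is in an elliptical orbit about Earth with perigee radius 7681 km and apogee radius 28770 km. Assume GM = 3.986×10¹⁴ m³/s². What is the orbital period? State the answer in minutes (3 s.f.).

Semi-major axis a = (r_p + r_a)/2 = (7681.0 + 28770)/2 = 18226 km = 1.823×10⁷ m.
By Kepler's third law T = 2π√(a³/μ) = 2π × 3.897×10³ = 2.449×10⁴ s.
= 408.1 minutes.

T ≈ 408 minutes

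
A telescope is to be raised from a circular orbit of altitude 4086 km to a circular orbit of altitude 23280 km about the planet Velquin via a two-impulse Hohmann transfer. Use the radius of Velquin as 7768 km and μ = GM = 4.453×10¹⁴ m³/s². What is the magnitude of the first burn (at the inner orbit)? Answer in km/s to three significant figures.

r₁ = 7768 + 4086 = 11854 km = 1.1854×10⁷ m.
r₂ = 7768 + 23280 = 31048 km = 3.1048×10⁷ m.
Transfer ellipse a_t = (r₁ + r₂)/2 = 2.145×10⁷ m.
At r₁: circular v_c1 = √(μ/r₁) = 6129 m/s; transfer-periapsis v_p = √[μ(2/r₁ − 1/a_t)] = 7374 m/s.
Δv₁ = v_p − v_c1 = 1245 m/s.
= 1.245 km/s.

Δv ≈ 1.24 km/s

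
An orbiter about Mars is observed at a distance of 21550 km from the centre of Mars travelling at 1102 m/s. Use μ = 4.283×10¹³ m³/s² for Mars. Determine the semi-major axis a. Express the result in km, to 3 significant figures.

r = 2.155×10⁷ m.
Specific orbital energy ε = v²/2 − μ/r = (1102)²/2 − 4.283×10¹³/2.155×10⁷ = -1.380×10⁶ J/kg.
Since ε = −μ/(2a), a = −μ/(2ε) = 1.552×10⁷ m = 15515 km.

a ≈ 15500 km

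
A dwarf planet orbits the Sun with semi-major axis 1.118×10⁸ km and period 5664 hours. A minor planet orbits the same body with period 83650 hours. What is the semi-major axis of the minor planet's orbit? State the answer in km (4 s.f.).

Kepler's third law: a³ ∝ T², so a₂ = a₁ (T₂/T₁)^(2/3).
T₂/T₁ = 14.77, (T₂/T₁)^(2/3) = 6.020.
a₂ = 1.118×10⁸ × 6.020 = 6.730×10⁸ km.

a₂ ≈ 6.730×10⁸ km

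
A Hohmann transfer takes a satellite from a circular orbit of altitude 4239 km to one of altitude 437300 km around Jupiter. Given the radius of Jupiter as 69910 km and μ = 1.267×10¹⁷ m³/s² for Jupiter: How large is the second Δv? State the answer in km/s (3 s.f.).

r₁ = 69910 + 4239 = 74149 km = 7.4149×10⁷ m.
r₂ = 69910 + 437300 = 507210 km = 5.0721×10⁸ m.
Transfer ellipse a_t = (r₁ + r₂)/2 = 2.907×10⁸ m.
At r₁: circular v_c1 = √(μ/r₁) = 41340 m/s; transfer-perijove v_p = √[μ(2/r₁ − 1/a_t)] = 54600 m/s.
At r₂: circular v_c2 = √(μ/r₂) = 15800 m/s; transfer-apojove v_a = √[μ(2/r₂ − 1/a_t)] = 7983 m/s.
Δv₂ = v_c2 − v_a = 7822 m/s.
= 7.822 km/s.

Δv ≈ 7.82 km/s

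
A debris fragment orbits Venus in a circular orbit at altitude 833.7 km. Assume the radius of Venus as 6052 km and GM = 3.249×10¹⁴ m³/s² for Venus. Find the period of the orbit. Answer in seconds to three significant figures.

T ≈ 6300 seconds

r = 6052 + 833.7 = 6885.7 km = 6.8857×10⁶ m.
Kepler's third law: T = 2π√(r³/μ) = 2π√((6.886×10⁶)³ / 3.249×10¹⁴).
r³/μ = 1.005×10⁶ s², so T = 2π × 1.002×10³ = 6.298×10³ s.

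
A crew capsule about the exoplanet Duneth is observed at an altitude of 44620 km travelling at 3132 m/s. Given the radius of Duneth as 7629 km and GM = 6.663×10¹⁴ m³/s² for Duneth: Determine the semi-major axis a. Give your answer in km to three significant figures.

r = 7629 + 44620 = 52249 km = 5.225×10⁷ m.
Vis-viva rearranged: 1/a = 2/r − v²/μ = 3.828×10⁻⁸ − 1.472×10⁻⁸ = 2.356×10⁻⁸ m⁻¹.
a = 4.245×10⁷ m = 42452 km.

a ≈ 42500 km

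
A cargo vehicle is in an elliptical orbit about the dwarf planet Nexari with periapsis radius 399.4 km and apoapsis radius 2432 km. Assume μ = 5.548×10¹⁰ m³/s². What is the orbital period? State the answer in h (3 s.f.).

Semi-major axis a = (r_p + r_a)/2 = (399.40 + 2432.0)/2 = 1415.7 km = 1.416×10⁶ m.
By Kepler's third law T = 2π√(a³/μ) = 2π × 7.151×10³ = 4.493×10⁴ s.
= 12.48 h.

T ≈ 12.5 h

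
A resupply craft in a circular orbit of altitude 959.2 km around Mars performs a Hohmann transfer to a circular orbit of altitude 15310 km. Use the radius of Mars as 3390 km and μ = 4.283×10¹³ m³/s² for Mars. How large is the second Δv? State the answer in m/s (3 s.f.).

Δv ≈ 584 m/s

r₁ = 3390 + 959.2 = 4349.2 km = 4.3492×10⁶ m.
r₂ = 3390 + 15310 = 18700 km = 1.8700×10⁷ m.
Transfer ellipse a_t = (r₁ + r₂)/2 = 1.152×10⁷ m.
At r₁: circular v_c1 = √(μ/r₁) = 3138 m/s; transfer-periapsis v_p = √[μ(2/r₁ − 1/a_t)] = 3997 m/s.
At r₂: circular v_c2 = √(μ/r₂) = 1513 m/s; transfer-apoapsis v_a = √[μ(2/r₂ − 1/a_t)] = 929.7 m/s.
Δv₂ = v_c2 − v_a = 583.7 m/s.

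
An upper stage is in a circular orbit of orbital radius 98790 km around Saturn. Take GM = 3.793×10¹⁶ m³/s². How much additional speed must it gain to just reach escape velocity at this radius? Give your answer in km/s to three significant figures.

Δv ≈ 8.12 km/s

r = 98790 km = 9.879×10⁷ m.
Circular speed v_c = √(μ/r) = 19590 m/s.
Escape speed v_esc = √(2μ/r) = √2 × v_c = 27710 m/s.
Δv = v_esc − v_c = 8116 m/s = 8.116 km/s.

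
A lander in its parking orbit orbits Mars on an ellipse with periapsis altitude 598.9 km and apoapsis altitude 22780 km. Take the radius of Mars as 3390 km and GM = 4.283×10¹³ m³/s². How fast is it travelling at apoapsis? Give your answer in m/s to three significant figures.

v ≈ 658 m/s

r_p = 3390 + 598.9 = 3988.9 km = 3.9889×10⁶ m.
r_a = 3390 + 22780 = 26170 km = 2.6170×10⁷ m.
Semi-major axis a = (r_p + r_a)/2 = 15079 km = 1.508×10⁷ m.
Vis-viva: v² = μ(2/r − 1/a) = 4.283×10¹³ × (7.642×10⁻⁸ − 6.632×10⁻⁸) = 4.329×10⁵ m²/s².
v = 658.0 m/s.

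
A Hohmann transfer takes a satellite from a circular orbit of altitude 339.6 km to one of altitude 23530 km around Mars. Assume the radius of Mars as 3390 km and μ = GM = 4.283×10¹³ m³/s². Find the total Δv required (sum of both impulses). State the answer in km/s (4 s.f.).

Δv_total ≈ 1.742 km/s

r₁ = 3390 + 339.6 = 3729.6 km = 3.7296×10⁶ m.
r₂ = 3390 + 23530 = 26920 km = 2.6920×10⁷ m.
Transfer ellipse a_t = (r₁ + r₂)/2 = 1.532×10⁷ m.
At r₁: circular v_c1 = √(μ/r₁) = 3389 m/s; transfer-periapsis v_p = √[μ(2/r₁ − 1/a_t)] = 4491 m/s.
Δv₁ = v_p − v_c1 = 1103 m/s.
At r₂: circular v_c2 = √(μ/r₂) = 1261 m/s; transfer-apoapsis v_a = √[μ(2/r₂ − 1/a_t)] = 622.3 m/s.
Δv₂ = v_c2 − v_a = 639.1 m/s.
Total Δv = Δv₁ + Δv₂ = 1742 m/s = 1.742 km/s.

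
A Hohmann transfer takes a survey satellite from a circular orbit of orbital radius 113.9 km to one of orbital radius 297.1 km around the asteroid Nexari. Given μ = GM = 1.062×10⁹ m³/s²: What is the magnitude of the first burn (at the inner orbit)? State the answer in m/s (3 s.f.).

Δv ≈ 19.5 m/s

r₁ = 113.9 km = 1.139×10⁵ m.
r₂ = 297.1 km = 2.971×10⁵ m.
Transfer ellipse a_t = (r₁ + r₂)/2 = 2.055×10⁵ m.
At r₁: circular v_c1 = √(μ/r₁) = 96.56 m/s; transfer-periapsis v_p = √[μ(2/r₁ − 1/a_t)] = 116.1 m/s.
Δv₁ = v_p − v_c1 = 19.54 m/s.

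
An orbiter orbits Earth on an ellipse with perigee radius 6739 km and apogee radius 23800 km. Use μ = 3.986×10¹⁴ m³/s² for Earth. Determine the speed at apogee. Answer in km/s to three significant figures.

v ≈ 2.72 km/s

Semi-major axis a = (r_p + r_a)/2 = 15270 km = 1.527×10⁷ m.
Vis-viva: v² = μ(2/r − 1/a) = 3.986×10¹⁴ × (8.403×10⁻⁸ − 6.549×10⁻⁸) = 7.391×10⁶ m²/s².
v = 2719 m/s = 2.719 km/s.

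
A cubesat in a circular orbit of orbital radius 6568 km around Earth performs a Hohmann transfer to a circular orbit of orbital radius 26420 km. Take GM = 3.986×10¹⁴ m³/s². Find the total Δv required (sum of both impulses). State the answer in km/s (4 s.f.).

Δv_total ≈ 3.502 km/s

r₁ = 6568 km = 6.568×10⁶ m.
r₂ = 26420 km = 2.642×10⁷ m.
Transfer ellipse a_t = (r₁ + r₂)/2 = 1.649×10⁷ m.
At r₁: circular v_c1 = √(μ/r₁) = 7790 m/s; transfer-perigee v_p = √[μ(2/r₁ − 1/a_t)] = 9860 m/s.
Δv₁ = v_p − v_c1 = 2069 m/s.
At r₂: circular v_c2 = √(μ/r₂) = 3884 m/s; transfer-apogee v_a = √[μ(2/r₂ − 1/a_t)] = 2451 m/s.
Δv₂ = v_c2 − v_a = 1433 m/s.
Total Δv = Δv₁ + Δv₂ = 3502 m/s = 3.502 km/s.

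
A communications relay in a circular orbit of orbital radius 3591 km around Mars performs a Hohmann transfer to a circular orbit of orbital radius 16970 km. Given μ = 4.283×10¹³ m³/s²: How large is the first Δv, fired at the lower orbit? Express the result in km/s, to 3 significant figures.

r₁ = 3591 km = 3.591×10⁶ m.
r₂ = 16970 km = 1.697×10⁷ m.
Transfer ellipse a_t = (r₁ + r₂)/2 = 1.028×10⁷ m.
At r₁: circular v_c1 = √(μ/r₁) = 3454 m/s; transfer-periapsis v_p = √[μ(2/r₁ − 1/a_t)] = 4437 m/s.
Δv₁ = v_p − v_c1 = 983.6 m/s.
= 0.9836 km/s.

Δv ≈ 0.984 km/s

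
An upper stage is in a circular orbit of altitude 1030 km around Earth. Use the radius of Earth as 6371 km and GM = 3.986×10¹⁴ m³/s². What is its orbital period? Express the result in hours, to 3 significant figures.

r = 6371 + 1030 = 7401.0 km = 7.4010×10⁶ m.
Kepler's third law: T = 2π√(r³/μ) = 2π√((7.401×10⁶)³ / 3.986×10¹⁴).
r³/μ = 1.017×10⁶ s², so T = 2π × 1.008×10³ = 6.336×10³ s.
Converting: 6.336×10³ s ÷ 3600 = 1.760 hours.

T ≈ 1.76 hours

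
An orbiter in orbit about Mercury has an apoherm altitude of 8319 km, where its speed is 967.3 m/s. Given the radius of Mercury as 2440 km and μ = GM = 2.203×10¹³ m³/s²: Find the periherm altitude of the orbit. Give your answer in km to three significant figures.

r_a = 2440 + 8319 = 10759 km = 1.076×10⁷ m.
Specific energy ε = v²/2 − μ/r = -1.580×10⁶ J/kg, so a = −μ/(2ε) = 6.973×10⁶ m.
The apsides satisfy r_p + r_a = 2a, so the periherm radius is 2a − r_a = 3.186×10⁶ m = 3186.2 km.
Periherm altitude = 3186.2 − 2440 = 746.21 km.

periherm altitude ≈ 746 km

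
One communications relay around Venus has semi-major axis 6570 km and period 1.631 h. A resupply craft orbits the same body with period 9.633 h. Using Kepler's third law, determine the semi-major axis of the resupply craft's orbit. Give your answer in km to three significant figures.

Kepler's third law: a³ ∝ T², so a₂ = a₁ (T₂/T₁)^(2/3).
T₂/T₁ = 5.906, (T₂/T₁)^(2/3) = 3.267.
a₂ = 6570 × 3.267 = 21470 km.

a₂ ≈ 21500 km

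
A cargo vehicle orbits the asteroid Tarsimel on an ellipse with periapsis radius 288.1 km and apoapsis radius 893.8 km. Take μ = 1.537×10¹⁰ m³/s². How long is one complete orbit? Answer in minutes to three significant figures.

T ≈ 384 minutes

Semi-major axis a = (r_p + r_a)/2 = (288.10 + 893.80)/2 = 590.95 km = 5.910×10⁵ m.
By Kepler's third law T = 2π√(a³/μ) = 2π × 3.664×10³ = 2.302×10⁴ s.
= 383.7 minutes.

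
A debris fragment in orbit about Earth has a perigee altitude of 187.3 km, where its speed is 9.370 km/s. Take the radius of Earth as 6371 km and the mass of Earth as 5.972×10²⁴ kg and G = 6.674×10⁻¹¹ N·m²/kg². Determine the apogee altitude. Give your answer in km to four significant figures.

apogee altitude ≈ 10690 km

μ = GM = 6.674×10⁻¹¹ × 5.972×10²⁴ = 3.986×10¹⁴ m³/s².
r_p = 6371 + 187.3 = 6558.3 km = 6.558×10⁶ m.
Specific energy ε = v²/2 − μ/r = -1.688×10⁷ J/kg, so a = −μ/(2ε) = 1.181×10⁷ m.
The apsides satisfy r_p + r_a = 2a, so the apogee radius is 2a − r_p = 1.706×10⁷ m = 17061 km.
Apogee altitude = 17061 − 6371 = 10690 km.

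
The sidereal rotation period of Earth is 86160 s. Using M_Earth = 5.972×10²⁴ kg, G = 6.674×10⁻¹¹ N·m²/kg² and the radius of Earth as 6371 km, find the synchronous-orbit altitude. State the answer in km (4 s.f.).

h_sync ≈ 35790 km

μ = GM = 6.674×10⁻¹¹ × 5.972×10²⁴ = 3.986×10¹⁴ m³/s².
A synchronous orbit has period T, so by Kepler's third law a = (μT²/4π²)^(1/3).
μT²/4π² = 3.986×10¹⁴ × (8.616×10⁴)² / 39.48 = 7.495×10²² m³.
a = 4.216×10⁷ m = 42162 km.
Altitude h = a − R = 42162 − 6371 = 35791 km.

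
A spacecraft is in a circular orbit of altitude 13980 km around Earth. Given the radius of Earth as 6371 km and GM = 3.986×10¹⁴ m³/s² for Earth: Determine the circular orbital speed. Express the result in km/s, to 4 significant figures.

r = 6371 + 13980 = 20351 km = 2.0351×10⁷ m.
For a circular orbit v = √(μ/r) = √(3.986×10¹⁴ / 2.035×10⁷) = √(1.959×10⁷) = 4426 m/s.
That is 4.426 km/s.

v ≈ 4.426 km/s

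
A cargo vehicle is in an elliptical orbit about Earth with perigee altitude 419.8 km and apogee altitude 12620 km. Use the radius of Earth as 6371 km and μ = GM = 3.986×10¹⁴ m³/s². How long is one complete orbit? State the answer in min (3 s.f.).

r_p = 6371 + 419.8 = 6790.8 km = 6.7908×10⁶ m.
r_a = 6371 + 12620 = 18991 km = 1.8991×10⁷ m.
Semi-major axis a = (r_p + r_a)/2 = (6790.8 + 18991)/2 = 12891 km = 1.289×10⁷ m.
By Kepler's third law T = 2π√(a³/μ) = 2π × 2.318×10³ = 1.457×10⁴ s.
= 242.8 min.

T ≈ 243 min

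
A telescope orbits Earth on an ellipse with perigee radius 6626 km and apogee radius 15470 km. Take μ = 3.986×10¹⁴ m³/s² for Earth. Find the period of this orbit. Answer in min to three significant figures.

Semi-major axis a = (r_p + r_a)/2 = (6626.0 + 15470)/2 = 11048 km = 1.105×10⁷ m.
By Kepler's third law T = 2π√(a³/μ) = 2π × 1.839×10³ = 1.156×10⁴ s.
= 192.6 min.

T ≈ 193 min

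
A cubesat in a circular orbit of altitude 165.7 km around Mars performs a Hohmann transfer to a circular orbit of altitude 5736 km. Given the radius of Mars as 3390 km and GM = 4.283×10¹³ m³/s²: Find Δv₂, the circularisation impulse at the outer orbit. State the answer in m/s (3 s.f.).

Δv ≈ 544 m/s

r₁ = 3390 + 165.7 = 3555.7 km = 3.5557×10⁶ m.
r₂ = 3390 + 5736 = 9126.0 km = 9.1260×10⁶ m.
Transfer ellipse a_t = (r₁ + r₂)/2 = 6.341×10⁶ m.
At r₁: circular v_c1 = √(μ/r₁) = 3471 m/s; transfer-periapsis v_p = √[μ(2/r₁ − 1/a_t)] = 4164 m/s.
At r₂: circular v_c2 = √(μ/r₂) = 2166 m/s; transfer-apoapsis v_a = √[μ(2/r₂ − 1/a_t)] = 1622 m/s.
Δv₂ = v_c2 − v_a = 544.1 m/s.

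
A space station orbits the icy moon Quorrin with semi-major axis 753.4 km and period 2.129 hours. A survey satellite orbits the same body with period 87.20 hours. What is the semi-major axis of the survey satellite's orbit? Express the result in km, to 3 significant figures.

Kepler's third law: a³ ∝ T², so a₂ = a₁ (T₂/T₁)^(2/3).
T₂/T₁ = 40.96, (T₂/T₁)^(2/3) = 11.88.
a₂ = 753.4 × 11.88 = 8952 km.

a₂ ≈ 8950 km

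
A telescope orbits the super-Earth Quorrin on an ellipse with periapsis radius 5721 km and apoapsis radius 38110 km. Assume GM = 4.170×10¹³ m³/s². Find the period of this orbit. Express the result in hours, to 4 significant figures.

Semi-major axis a = (r_p + r_a)/2 = (5721.0 + 38110)/2 = 21916 km = 2.192×10⁷ m.
By Kepler's third law T = 2π√(a³/μ) = 2π × 1.589×10⁴ = 9.982×10⁴ s.
= 27.73 hours.

T ≈ 27.73 hours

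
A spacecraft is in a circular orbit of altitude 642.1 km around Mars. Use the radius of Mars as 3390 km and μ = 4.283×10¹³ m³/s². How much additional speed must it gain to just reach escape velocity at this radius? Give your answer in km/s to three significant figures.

r = 3390 + 642.1 = 4032.1 km = 4.0321×10⁶ m.
Circular speed v_c = √(μ/r) = 3259 m/s.
Escape speed v_esc = √(2μ/r) = √2 × v_c = 4609 m/s.
Δv = v_esc − v_c = 1350 m/s = 1.350 km/s.

Δv ≈ 1.35 km/s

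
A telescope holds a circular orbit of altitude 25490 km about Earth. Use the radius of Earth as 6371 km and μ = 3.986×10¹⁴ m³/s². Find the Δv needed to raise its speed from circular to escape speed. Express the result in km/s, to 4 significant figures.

r = 6371 + 25490 = 31861 km = 3.1861×10⁷ m.
Circular speed v_c = √(μ/r) = 3537 m/s.
Escape speed v_esc = √(2μ/r) = √2 × v_c = 5002 m/s.
Δv = v_esc − v_c = 1465 m/s = 1.465 km/s.

Δv ≈ 1.465 km/s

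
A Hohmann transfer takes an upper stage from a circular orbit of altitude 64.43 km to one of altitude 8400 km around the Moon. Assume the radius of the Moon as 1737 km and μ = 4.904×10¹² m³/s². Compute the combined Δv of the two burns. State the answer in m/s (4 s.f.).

r₁ = 1737 + 64.43 = 1801.4 km = 1.8014×10⁶ m.
r₂ = 1737 + 8400 = 10137 km = 1.0137×10⁷ m.
Transfer ellipse a_t = (r₁ + r₂)/2 = 5.969×10⁶ m.
At r₁: circular v_c1 = √(μ/r₁) = 1650 m/s; transfer-perilune v_p = √[μ(2/r₁ − 1/a_t)] = 2150 m/s.
Δv₁ = v_p − v_c1 = 500.2 m/s.
At r₂: circular v_c2 = √(μ/r₂) = 695.5 m/s; transfer-apolune v_a = √[μ(2/r₂ − 1/a_t)] = 382.1 m/s.
Δv₂ = v_c2 − v_a = 313.4 m/s.
Total Δv = Δv₁ + Δv₂ = 813.6 m/s.

Δv_total ≈ 813.6 m/s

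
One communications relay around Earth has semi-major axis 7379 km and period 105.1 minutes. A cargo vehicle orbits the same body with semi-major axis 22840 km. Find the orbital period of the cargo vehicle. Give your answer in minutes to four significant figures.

T₂ ≈ 572.3 minutes

Kepler's third law: T² ∝ a³, so T₂ = T₁ (a₂/a₁)^(3/2).
a₂/a₁ = 3.095, (a₂/a₁)^(3/2) = 5.446.
T₂ = 105.1 × 5.446 = 572.3 minutes.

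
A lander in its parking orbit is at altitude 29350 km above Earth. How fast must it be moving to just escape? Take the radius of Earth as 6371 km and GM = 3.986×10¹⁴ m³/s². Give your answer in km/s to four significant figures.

v_esc ≈ 4.724 km/s

r = 6371 + 29350 = 35721 km = 3.5721×10⁷ m.
Escape speed v_esc = √(2μ/r) = √(2 × 3.986×10¹⁴ / 3.572×10⁷) = √(2.232×10⁷) = 4724 m/s.
= 4.724 km/s.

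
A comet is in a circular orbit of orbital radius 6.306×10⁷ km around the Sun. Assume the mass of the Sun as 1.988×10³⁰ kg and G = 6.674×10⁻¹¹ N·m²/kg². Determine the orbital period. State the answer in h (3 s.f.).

μ = GM = 6.674×10⁻¹¹ × 1.988×10³⁰ = 1.327×10²⁰ m³/s².
r = 6.306×10⁷ km = 6.306×10¹⁰ m.
Kepler's third law: T = 2π√(r³/μ) = 2π√((6.306×10¹⁰)³ / 1.327×10²⁰).
r³/μ = 1.890×10¹² s², so T = 2π × 1.375×10⁶ = 8.638×10⁶ s.
Converting: 8.638×10⁶ s ÷ 3600 = 2399 h.

T ≈ 2400 h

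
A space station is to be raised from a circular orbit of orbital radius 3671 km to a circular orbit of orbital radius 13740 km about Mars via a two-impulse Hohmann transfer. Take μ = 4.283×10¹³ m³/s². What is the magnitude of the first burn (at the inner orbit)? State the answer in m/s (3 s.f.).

Δv ≈ 875 m/s

r₁ = 3671 km = 3.671×10⁶ m.
r₂ = 13740 km = 1.374×10⁷ m.
Transfer ellipse a_t = (r₁ + r₂)/2 = 8.706×10⁶ m.
At r₁: circular v_c1 = √(μ/r₁) = 3416 m/s; transfer-periapsis v_p = √[μ(2/r₁ − 1/a_t)] = 4291 m/s.
Δv₁ = v_p − v_c1 = 875.5 m/s.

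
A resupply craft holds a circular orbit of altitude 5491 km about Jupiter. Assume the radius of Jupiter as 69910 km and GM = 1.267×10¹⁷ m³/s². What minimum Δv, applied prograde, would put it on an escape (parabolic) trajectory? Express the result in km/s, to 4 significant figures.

Δv ≈ 16.98 km/s

r = 69910 + 5491 = 75401 km = 7.5401×10⁷ m.
Circular speed v_c = √(μ/r) = 40990 m/s.
Escape speed v_esc = √(2μ/r) = √2 × v_c = 57970 m/s.
Δv = v_esc − v_c = 16980 m/s = 16.98 km/s.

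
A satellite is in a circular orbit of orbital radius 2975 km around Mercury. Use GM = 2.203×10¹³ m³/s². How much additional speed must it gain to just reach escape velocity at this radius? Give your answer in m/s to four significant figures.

r = 2975 km = 2.975×10⁶ m.
Circular speed v_c = √(μ/r) = 2721 m/s.
Escape speed v_esc = √(2μ/r) = √2 × v_c = 3848 m/s.
Δv = v_esc − v_c = 1127 m/s.

Δv ≈ 1127 m/s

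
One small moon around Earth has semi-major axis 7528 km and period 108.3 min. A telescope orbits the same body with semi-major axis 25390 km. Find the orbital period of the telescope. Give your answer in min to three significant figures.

Kepler's third law: T² ∝ a³, so T₂ = T₁ (a₂/a₁)^(3/2).
a₂/a₁ = 3.373, (a₂/a₁)^(3/2) = 6.194.
T₂ = 108.3 × 6.194 = 670.8 min.

T₂ ≈ 671 min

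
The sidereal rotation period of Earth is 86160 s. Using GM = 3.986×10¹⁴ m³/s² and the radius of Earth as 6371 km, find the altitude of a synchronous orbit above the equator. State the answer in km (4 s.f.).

A synchronous orbit has period T, so by Kepler's third law a = (μT²/4π²)^(1/3).
μT²/4π² = 3.986×10¹⁴ × (8.616×10⁴)² / 39.48 = 7.495×10²² m³.
a = 4.216×10⁷ m = 42163 km.
Altitude h = a − R = 42163 − 6371 = 35792 km.

h_sync ≈ 35790 km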